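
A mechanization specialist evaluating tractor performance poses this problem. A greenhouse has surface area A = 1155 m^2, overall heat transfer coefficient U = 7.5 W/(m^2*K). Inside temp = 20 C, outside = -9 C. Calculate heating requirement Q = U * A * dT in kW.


dT = 20 - (-9) = 29 K
Q = U * A * dT
  = 7.5 * 1155 * 29
  = 251212.50 W = 251.21 kW


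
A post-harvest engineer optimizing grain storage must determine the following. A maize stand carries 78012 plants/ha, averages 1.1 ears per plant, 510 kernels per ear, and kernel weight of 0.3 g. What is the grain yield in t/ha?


Y = density * ears * kernels * kw
  = 78012 * 1.1 * 510 * 0.3 g/ha
  = 13129419.60 g/ha
  = 13129.42 kg/ha = 13.13 t/ha


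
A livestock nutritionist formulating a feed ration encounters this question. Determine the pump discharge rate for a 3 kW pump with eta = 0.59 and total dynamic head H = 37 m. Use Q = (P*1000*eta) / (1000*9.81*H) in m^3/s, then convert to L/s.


Q = (P * 1000 * eta) / (rho * g * H)
  = (3 * 1000 * 0.59) / (1000 * 9.81 * 37)
  = 1770 / 362970
  = 0.00488 m^3/s = 4.88 L/s


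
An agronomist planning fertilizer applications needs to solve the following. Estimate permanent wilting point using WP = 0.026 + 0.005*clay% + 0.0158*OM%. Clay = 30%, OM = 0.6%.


WP = 0.026 + 0.005*30 + 0.0158*0.6
   = 0.026 + 0.1500 + 0.0095
   = 0.1855


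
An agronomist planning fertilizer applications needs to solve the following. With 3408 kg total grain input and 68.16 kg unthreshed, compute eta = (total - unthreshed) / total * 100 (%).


eta = (total - unthreshed) / total * 100
    = (3408 - 68.16) / 3408 * 100
    = 3339.84 / 3408 * 100
    = 98%


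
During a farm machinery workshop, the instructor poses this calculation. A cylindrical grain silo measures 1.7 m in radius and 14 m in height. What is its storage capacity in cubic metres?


V = pi * r^2 * h
  = pi * 1.7^2 * 14
  = pi * 2.89 * 14
  = 127.11 m^3


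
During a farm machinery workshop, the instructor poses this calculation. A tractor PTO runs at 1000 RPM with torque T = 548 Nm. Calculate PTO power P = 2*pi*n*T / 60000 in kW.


P = 2*pi*n*T / 60000
  = 2*pi * 1000 * 548 / 60000
  = 3443185.55 / 60000
  = 57.39 kW


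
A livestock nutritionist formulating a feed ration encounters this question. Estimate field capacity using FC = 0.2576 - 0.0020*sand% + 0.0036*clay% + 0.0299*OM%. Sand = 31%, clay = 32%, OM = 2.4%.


FC = 0.2576 - 0.0020*31 + 0.0036*32 + 0.0299*2.4
   = 0.2576 - 0.0620 + 0.1152 + 0.0718
   = 0.3826


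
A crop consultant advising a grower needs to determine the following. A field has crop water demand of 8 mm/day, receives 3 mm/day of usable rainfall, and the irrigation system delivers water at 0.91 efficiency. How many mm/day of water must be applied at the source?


IWR = (ETc - Pe) / Ea
    = (8 - 3) / 0.91
    = 5 / 0.91
    = 5.49 mm/day


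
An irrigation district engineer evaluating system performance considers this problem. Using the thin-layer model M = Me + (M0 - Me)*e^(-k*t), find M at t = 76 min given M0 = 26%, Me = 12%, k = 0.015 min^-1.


M = Me + (M0 - Me) * e^(-k*t)
  = 12 + (26 - 12) * e^(-0.015*76)
  = 12 + 14 * e^(-1.140)
  = 12 + 14 * 0.31982
  = 12 + 4.4775
  = 16.48%


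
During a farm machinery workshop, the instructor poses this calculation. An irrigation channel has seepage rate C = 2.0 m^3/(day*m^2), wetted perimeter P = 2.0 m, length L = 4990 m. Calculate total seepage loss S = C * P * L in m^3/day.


S = C * P * L
  = 2.0 * 2.0 * 4990
  = 19960 m^3/day


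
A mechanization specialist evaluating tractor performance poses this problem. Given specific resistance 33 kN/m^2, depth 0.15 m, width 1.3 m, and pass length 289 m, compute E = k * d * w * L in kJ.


E = k * d * w * L
  = 33 * 0.15 * 1.3 * 289
  = 1859.72 kJ


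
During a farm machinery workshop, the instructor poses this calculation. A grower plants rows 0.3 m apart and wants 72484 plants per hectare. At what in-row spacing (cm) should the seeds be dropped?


spacing = 10000 / (row_sp * density)
        = 10000 / (0.3 * 72484)
        = 10000 / 21745.20
        = 0.45987 m = 45.99 cm


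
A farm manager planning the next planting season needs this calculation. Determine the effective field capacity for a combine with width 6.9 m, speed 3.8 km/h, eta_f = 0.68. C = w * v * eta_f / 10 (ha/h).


C = w * v * eta_f / 10
  = 6.9 * 3.8 * 0.68 / 10
  = 17.83 / 10
  = 1.78 ha/h


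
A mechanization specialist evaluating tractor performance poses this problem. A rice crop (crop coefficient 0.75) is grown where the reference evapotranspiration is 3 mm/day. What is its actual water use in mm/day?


ETc = Kc * ET0
    = 0.75 * 3
    = 2.25 mm/day


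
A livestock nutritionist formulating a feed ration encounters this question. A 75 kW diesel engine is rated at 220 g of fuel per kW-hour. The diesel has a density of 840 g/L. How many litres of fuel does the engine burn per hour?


FC = P * BSFC / rho_fuel
   = 75 * 220 / 840
   = 16500 / 840
   = 19.64 L/h


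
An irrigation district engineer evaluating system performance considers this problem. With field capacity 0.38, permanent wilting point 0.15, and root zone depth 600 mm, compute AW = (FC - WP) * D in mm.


AW = (FC - WP) * D
   = (0.38 - 0.15) * 600
   = 0.23 * 600
   = 138 mm


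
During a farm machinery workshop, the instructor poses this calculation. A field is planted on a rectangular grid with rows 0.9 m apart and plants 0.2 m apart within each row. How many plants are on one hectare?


D = 10000 / (row_sp * plant_sp)
  = 10000 / (0.9 * 0.2)
  = 10000 / 0.1800
  = 55555.56 plants/ha


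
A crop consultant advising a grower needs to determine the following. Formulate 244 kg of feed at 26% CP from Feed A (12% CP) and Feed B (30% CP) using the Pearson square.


parts_A = CP_b - target = 30 - 26 = 4
parts_B = target - CP_a = 26 - 12 = 14
total_parts = 4 + 14 = 18
Feed A = 244 * 4 / 18 = 54.22 kg
Feed B = 244 * 14 / 18 = 189.78 kg

54.22 kg


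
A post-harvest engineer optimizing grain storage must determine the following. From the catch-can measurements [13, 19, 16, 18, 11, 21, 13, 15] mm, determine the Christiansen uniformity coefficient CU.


xbar = 126 / 8 = 15.750
sum|xi - xbar| = 22
CU = 100 * (1 - 22 / (8 * 15.750))
   = 100 * (1 - 0.1746)
   = 82.54%


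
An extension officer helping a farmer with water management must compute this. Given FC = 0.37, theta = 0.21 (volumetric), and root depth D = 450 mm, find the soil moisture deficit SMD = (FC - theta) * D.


SMD = (FC - theta) * D
    = (0.37 - 0.21) * 450
    = 0.160 * 450
    = 72 mm


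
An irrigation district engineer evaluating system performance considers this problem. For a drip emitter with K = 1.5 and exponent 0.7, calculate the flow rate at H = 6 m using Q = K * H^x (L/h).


Q = K * H^x
  = 1.5 * 6^0.7
  = 1.5 * 3.5051
  = 5.26 L/h


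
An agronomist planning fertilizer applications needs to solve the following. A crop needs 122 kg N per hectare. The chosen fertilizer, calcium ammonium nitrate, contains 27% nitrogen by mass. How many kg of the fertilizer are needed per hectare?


Rate = N_required / (N_content / 100)
     = 122 / (27 / 100)
     = 122 / 0.27
     = 451.85 kg/ha


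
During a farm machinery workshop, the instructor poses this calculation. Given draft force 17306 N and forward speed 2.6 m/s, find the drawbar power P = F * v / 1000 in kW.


P = F * v / 1000
  = 17306 * 2.6 / 1000
  = 44995.60 / 1000
  = 45.00 kW


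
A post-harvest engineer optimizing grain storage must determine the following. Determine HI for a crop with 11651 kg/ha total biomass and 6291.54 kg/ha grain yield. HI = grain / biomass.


HI = grain_yield / biomass
   = 6291.54 / 11651
   = 0.54


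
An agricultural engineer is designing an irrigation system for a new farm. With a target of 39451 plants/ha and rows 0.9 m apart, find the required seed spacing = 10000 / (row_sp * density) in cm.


spacing = 10000 / (row_sp * density)
        = 10000 / (0.9 * 39451)
        = 10000 / 35505.90
        = 0.28164 m = 28.16 cm


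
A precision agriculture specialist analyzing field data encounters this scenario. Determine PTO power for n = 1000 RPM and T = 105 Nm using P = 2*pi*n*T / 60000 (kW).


P = 2*pi*n*T / 60000
  = 2*pi * 1000 * 105 / 60000
  = 659734.46 / 60000
  = 11.00 kW


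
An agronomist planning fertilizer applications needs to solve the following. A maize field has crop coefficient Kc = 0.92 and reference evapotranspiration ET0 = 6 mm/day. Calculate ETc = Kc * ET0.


ETc = Kc * ET0
    = 0.92 * 6
    = 5.52 mm/day


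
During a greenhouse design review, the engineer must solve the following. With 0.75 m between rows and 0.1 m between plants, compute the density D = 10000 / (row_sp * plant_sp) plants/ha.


D = 10000 / (row_sp * plant_sp)
  = 10000 / (0.75 * 0.1)
  = 10000 / 0.0750
  = 133333.33 plants/ha


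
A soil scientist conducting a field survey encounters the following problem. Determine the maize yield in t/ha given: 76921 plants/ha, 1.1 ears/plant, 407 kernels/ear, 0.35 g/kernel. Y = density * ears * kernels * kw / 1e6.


Y = density * ears * kernels * kw
  = 76921 * 1.1 * 407 * 0.35 g/ha
  = 12053136.10 g/ha
  = 12053.14 kg/ha = 12.05 t/ha


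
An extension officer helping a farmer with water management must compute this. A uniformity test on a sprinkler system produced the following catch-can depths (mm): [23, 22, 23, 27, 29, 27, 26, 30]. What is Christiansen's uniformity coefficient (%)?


xbar = 207 / 8 = 25.875
sum|xi - xbar| = 19.250
CU = 100 * (1 - 19.250 / (8 * 25.875))
   = 100 * (1 - 0.0930)
   = 90.70%


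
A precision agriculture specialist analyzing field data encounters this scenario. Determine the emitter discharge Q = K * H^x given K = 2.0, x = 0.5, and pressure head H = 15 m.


Q = K * H^x
  = 2.0 * 15^0.5
  = 2.0 * 3.8730
  = 7.75 L/h


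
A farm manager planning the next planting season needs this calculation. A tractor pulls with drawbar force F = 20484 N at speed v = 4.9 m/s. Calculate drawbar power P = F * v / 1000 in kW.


P = F * v / 1000
  = 20484 * 4.9 / 1000
  = 100371.60 / 1000
  = 100.37 kW


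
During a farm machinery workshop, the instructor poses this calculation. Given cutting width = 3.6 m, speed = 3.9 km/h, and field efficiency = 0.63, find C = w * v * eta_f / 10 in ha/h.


C = w * v * eta_f / 10
  = 3.6 * 3.9 * 0.63 / 10
  = 8.85 / 10
  = 0.88 ha/h


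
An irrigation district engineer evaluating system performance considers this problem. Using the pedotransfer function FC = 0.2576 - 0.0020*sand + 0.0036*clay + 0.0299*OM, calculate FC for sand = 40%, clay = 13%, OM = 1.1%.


FC = 0.2576 - 0.0020*40 + 0.0036*13 + 0.0299*1.1
   = 0.2576 - 0.0800 + 0.0468 + 0.0329
   = 0.2573


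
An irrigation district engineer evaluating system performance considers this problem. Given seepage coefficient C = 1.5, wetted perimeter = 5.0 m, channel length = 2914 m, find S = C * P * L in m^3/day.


S = C * P * L
  = 1.5 * 5.0 * 2914
  = 21855 m^3/day


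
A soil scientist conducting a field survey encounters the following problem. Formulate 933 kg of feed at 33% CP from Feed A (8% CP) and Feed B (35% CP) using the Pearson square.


parts_A = CP_b - target = 35 - 33 = 2
parts_B = target - CP_a = 33 - 8 = 25
total_parts = 2 + 25 = 27
Feed A = 933 * 2 / 27 = 69.11 kg
Feed B = 933 * 25 / 27 = 863.89 kg

69.11 kg


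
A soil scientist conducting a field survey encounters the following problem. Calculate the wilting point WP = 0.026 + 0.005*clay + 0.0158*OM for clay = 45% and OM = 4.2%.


WP = 0.026 + 0.005*45 + 0.0158*4.2
   = 0.026 + 0.2250 + 0.0664
   = 0.3174


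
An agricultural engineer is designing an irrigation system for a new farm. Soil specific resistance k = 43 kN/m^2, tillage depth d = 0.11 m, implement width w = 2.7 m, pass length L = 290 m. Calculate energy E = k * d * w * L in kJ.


E = k * d * w * L
  = 43 * 0.11 * 2.7 * 290
  = 3703.59 kJ


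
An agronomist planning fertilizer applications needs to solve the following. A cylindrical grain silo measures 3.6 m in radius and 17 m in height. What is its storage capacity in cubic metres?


V = pi * r^2 * h
  = pi * 3.6^2 * 17
  = pi * 12.96 * 17
  = 692.16 m^3


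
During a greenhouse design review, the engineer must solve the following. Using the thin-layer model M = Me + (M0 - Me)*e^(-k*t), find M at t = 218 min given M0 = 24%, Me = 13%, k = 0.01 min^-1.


M = Me + (M0 - Me) * e^(-k*t)
  = 13 + (24 - 13) * e^(-0.01*218)
  = 13 + 11 * e^(-2.180)
  = 13 + 11 * 0.11304
  = 13 + 1.2435
  = 14.24%


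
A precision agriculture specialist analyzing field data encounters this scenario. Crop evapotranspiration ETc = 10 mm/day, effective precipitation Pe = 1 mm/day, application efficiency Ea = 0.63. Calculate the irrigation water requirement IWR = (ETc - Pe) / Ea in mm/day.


IWR = (ETc - Pe) / Ea
    = (10 - 1) / 0.63
    = 9 / 0.63
    = 14.29 mm/day


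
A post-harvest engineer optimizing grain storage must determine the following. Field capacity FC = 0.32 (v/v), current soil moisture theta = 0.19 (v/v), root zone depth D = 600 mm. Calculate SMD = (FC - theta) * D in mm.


SMD = (FC - theta) * D
    = (0.32 - 0.19) * 600
    = 0.130 * 600
    = 78 mm


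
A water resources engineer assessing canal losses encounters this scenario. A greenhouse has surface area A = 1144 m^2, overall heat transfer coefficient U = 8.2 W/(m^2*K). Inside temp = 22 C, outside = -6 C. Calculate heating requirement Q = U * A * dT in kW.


dT = 22 - (-6) = 28 K
Q = U * A * dT
  = 8.2 * 1144 * 28
  = 262662.40 W = 262.66 kW


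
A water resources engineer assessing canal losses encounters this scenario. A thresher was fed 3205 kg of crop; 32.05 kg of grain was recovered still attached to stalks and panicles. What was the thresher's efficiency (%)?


eta = (total - unthreshed) / total * 100
    = (3205 - 32.05) / 3205 * 100
    = 3172.95 / 3205 * 100
    = 99%


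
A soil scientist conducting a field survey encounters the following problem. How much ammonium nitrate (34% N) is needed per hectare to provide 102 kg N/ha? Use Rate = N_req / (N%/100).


Rate = N_required / (N_content / 100)
     = 102 / (34 / 100)
     = 102 / 0.34
     = 300 kg/ha


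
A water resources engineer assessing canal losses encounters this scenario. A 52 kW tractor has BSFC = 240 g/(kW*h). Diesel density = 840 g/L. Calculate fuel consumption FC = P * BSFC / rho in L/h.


FC = P * BSFC / rho_fuel
   = 52 * 240 / 840
   = 12480 / 840
   = 14.86 L/h


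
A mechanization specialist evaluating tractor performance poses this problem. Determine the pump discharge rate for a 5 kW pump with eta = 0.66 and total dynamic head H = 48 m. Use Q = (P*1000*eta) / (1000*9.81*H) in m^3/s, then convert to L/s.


Q = (P * 1000 * eta) / (rho * g * H)
  = (5 * 1000 * 0.66) / (1000 * 9.81 * 48)
  = 3300 / 470880
  = 0.00701 m^3/s = 7.01 L/s


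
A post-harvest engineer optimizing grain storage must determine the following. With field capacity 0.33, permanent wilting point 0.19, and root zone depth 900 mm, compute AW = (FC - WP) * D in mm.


AW = (FC - WP) * D
   = (0.33 - 0.19) * 900
   = 0.14 * 900
   = 126 mm


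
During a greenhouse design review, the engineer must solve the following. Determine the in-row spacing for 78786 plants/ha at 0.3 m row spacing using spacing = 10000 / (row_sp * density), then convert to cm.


spacing = 10000 / (row_sp * density)
        = 10000 / (0.3 * 78786)
        = 10000 / 23635.80
        = 0.42309 m = 42.31 cm


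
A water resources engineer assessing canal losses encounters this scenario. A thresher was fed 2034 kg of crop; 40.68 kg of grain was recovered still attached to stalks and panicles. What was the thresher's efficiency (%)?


eta = (total - unthreshed) / total * 100
    = (2034 - 40.68) / 2034 * 100
    = 1993.32 / 2034 * 100
    = 98%


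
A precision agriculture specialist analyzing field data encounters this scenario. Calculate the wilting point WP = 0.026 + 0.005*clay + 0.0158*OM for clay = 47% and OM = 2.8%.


WP = 0.026 + 0.005*47 + 0.0158*2.8
   = 0.026 + 0.2350 + 0.0442
   = 0.3052


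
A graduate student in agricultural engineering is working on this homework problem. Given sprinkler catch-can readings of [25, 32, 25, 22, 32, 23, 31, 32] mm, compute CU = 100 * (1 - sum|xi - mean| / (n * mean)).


xbar = 222 / 8 = 27.750
sum|xi - xbar| = 32
CU = 100 * (1 - 32 / (8 * 27.750))
   = 100 * (1 - 0.1441)
   = 85.59%


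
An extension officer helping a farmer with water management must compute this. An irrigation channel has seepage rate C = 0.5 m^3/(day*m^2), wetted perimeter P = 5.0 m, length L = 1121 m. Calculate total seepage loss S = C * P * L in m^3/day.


S = C * P * L
  = 0.5 * 5.0 * 1121
  = 2802.50 m^3/day


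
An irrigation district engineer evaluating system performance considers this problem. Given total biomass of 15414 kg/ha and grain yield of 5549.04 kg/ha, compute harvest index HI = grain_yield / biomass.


HI = grain_yield / biomass
   = 5549.04 / 15414
   = 0.36


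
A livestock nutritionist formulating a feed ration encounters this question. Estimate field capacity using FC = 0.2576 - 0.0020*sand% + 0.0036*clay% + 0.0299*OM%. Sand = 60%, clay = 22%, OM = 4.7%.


FC = 0.2576 - 0.0020*60 + 0.0036*22 + 0.0299*4.7
   = 0.2576 - 0.1200 + 0.0792 + 0.1405
   = 0.3573


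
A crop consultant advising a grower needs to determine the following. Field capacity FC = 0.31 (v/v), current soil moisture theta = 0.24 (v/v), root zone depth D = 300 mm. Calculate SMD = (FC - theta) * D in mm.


SMD = (FC - theta) * D
    = (0.31 - 0.24) * 300
    = 0.070 * 300
    = 21 mm


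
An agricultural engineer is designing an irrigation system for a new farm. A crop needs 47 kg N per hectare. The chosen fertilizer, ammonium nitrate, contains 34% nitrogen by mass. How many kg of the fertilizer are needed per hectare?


Rate = N_required / (N_content / 100)
     = 47 / (34 / 100)
     = 47 / 0.34
     = 138.24 kg/ha


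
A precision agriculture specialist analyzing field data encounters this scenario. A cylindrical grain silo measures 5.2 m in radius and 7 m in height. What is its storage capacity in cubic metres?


V = pi * r^2 * h
  = pi * 5.2^2 * 7
  = pi * 27.04 * 7
  = 594.64 m^3


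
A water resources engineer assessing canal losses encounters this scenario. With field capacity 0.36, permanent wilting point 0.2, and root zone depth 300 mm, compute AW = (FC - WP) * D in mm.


AW = (FC - WP) * D
   = (0.36 - 0.2) * 300
   = 0.16 * 300
   = 48 mm


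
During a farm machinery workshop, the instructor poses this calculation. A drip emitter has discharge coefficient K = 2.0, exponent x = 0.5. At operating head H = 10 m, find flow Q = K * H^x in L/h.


Q = K * H^x
  = 2.0 * 10^0.5
  = 2.0 * 3.1623
  = 6.32 L/h


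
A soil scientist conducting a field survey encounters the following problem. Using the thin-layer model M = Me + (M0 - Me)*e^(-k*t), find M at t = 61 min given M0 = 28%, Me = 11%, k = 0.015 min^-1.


M = Me + (M0 - Me) * e^(-k*t)
  = 11 + (28 - 11) * e^(-0.015*61)
  = 11 + 17 * e^(-0.915)
  = 11 + 17 * 0.40052
  = 11 + 6.8088
  = 17.81%


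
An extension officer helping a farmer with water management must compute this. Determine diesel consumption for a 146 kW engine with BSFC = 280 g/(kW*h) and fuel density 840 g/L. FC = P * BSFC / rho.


FC = P * BSFC / rho_fuel
   = 146 * 280 / 840
   = 40880 / 840
   = 48.67 L/h


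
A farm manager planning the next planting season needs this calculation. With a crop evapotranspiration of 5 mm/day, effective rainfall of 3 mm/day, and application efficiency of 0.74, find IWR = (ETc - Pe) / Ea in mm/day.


IWR = (ETc - Pe) / Ea
    = (5 - 3) / 0.74
    = 2 / 0.74
    = 2.70 mm/day


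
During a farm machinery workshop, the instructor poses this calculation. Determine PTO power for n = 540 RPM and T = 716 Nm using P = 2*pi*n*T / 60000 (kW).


P = 2*pi*n*T / 60000
  = 2*pi * 540 * 716 / 60000
  = 2429330.77 / 60000
  = 40.49 kW


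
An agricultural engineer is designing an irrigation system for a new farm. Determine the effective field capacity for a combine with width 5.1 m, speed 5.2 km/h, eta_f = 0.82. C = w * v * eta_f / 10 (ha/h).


C = w * v * eta_f / 10
  = 5.1 * 5.2 * 0.82 / 10
  = 21.75 / 10
  = 2.17 ha/h


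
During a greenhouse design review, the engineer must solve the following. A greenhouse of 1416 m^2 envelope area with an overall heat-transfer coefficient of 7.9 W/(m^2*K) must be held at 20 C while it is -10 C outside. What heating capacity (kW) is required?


dT = 20 - (-10) = 30 K
Q = U * A * dT
  = 7.9 * 1416 * 30
  = 335592 W = 335.59 kW


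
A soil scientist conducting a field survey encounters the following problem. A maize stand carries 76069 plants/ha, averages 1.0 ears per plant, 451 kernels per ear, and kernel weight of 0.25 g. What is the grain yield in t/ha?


Y = density * ears * kernels * kw
  = 76069 * 1.0 * 451 * 0.25 g/ha
  = 8576779.75 g/ha
  = 8576.78 kg/ha = 8.58 t/ha


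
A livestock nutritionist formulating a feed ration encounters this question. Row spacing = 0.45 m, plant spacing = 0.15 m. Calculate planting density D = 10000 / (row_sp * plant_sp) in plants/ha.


D = 10000 / (row_sp * plant_sp)
  = 10000 / (0.45 * 0.15)
  = 10000 / 0.0675
  = 148148.15 plants/ha


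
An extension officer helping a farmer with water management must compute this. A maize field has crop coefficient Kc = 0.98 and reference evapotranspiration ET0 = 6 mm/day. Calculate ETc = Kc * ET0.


ETc = Kc * ET0
    = 0.98 * 6
    = 5.88 mm/day


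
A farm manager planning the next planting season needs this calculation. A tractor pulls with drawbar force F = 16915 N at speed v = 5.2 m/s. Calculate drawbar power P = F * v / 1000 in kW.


P = F * v / 1000
  = 16915 * 5.2 / 1000
  = 87958 / 1000
  = 87.96 kW


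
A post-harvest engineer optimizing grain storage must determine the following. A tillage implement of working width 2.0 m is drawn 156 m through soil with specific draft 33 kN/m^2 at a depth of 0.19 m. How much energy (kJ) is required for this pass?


E = k * d * w * L
  = 33 * 0.19 * 2.0 * 156
  = 1956.24 kJ


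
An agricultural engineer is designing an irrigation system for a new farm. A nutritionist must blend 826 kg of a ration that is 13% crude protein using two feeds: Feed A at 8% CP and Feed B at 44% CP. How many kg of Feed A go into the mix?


parts_A = CP_b - target = 44 - 13 = 31
parts_B = target - CP_a = 13 - 8 = 5
total_parts = 31 + 5 = 36
Feed A = 826 * 31 / 36 = 711.28 kg
Feed B = 826 * 5 / 36 = 114.72 kg

711.28 kg


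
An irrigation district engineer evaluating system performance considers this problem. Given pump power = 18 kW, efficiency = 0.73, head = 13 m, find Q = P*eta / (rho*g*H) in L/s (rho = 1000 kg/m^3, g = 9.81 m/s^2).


Q = (P * 1000 * eta) / (rho * g * H)
  = (18 * 1000 * 0.73) / (1000 * 9.81 * 13)
  = 13140 / 127530
  = 0.10303 m^3/s = 103.03 L/s


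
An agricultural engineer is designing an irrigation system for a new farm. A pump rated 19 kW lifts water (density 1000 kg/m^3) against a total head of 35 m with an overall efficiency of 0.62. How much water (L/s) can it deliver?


Q = (P * 1000 * eta) / (rho * g * H)
  = (19 * 1000 * 0.62) / (1000 * 9.81 * 35)
  = 11780 / 343350
  = 0.03431 m^3/s = 34.31 L/s


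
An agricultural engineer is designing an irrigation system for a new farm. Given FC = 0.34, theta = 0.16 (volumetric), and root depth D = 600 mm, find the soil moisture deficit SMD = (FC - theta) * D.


SMD = (FC - theta) * D
    = (0.34 - 0.16) * 600
    = 0.180 * 600
    = 108 mm


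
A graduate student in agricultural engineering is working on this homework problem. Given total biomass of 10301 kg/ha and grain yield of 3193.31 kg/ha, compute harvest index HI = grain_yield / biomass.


HI = grain_yield / biomass
   = 3193.31 / 10301
   = 0.31


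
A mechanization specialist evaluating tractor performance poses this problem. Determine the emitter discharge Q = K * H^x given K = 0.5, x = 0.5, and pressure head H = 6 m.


Q = K * H^x
  = 0.5 * 6^0.5
  = 0.5 * 2.4495
  = 1.22 L/h


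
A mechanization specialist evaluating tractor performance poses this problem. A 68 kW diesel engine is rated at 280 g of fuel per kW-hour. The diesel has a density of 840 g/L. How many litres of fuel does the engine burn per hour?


FC = P * BSFC / rho_fuel
   = 68 * 280 / 840
   = 19040 / 840
   = 22.67 L/h


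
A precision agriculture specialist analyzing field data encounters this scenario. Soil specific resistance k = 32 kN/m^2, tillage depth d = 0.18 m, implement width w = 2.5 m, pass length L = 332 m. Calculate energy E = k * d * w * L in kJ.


E = k * d * w * L
  = 32 * 0.18 * 2.5 * 332
  = 4780.80 kJ


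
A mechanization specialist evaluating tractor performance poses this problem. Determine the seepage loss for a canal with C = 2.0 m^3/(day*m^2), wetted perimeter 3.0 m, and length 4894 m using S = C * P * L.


S = C * P * L
  = 2.0 * 3.0 * 4894
  = 29364 m^3/day


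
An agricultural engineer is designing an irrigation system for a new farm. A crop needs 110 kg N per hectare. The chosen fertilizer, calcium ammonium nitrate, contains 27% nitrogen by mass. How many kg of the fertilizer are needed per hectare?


Rate = N_required / (N_content / 100)
     = 110 / (27 / 100)
     = 110 / 0.27
     = 407.41 kg/ha


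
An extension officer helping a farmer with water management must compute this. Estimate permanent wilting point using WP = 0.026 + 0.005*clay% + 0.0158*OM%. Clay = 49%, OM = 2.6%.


WP = 0.026 + 0.005*49 + 0.0158*2.6
   = 0.026 + 0.2450 + 0.0411
   = 0.3121


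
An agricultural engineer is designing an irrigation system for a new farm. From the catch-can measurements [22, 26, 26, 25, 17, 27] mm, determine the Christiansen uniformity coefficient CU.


xbar = 143 / 6 = 23.833
sum|xi - xbar| = 17.333
CU = 100 * (1 - 17.333 / (6 * 23.833))
   = 100 * (1 - 0.1212)
   = 87.88%


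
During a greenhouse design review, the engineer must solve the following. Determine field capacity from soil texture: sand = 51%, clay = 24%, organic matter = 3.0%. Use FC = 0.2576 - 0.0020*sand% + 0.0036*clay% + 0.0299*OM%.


FC = 0.2576 - 0.0020*51 + 0.0036*24 + 0.0299*3.0
   = 0.2576 - 0.1020 + 0.0864 + 0.0897
   = 0.3317


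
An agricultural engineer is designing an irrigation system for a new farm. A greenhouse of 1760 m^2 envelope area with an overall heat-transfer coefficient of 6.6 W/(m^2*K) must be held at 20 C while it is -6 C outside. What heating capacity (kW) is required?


dT = 20 - (-6) = 26 K
Q = U * A * dT
  = 6.6 * 1760 * 26
  = 302016 W = 302.02 kW


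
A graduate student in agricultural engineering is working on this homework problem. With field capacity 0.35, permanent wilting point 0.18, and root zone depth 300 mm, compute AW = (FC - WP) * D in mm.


AW = (FC - WP) * D
   = (0.35 - 0.18) * 300
   = 0.17 * 300
   = 51 mm


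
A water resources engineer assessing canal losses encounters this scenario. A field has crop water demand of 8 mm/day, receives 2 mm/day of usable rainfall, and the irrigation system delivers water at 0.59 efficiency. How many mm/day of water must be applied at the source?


IWR = (ETc - Pe) / Ea
    = (8 - 2) / 0.59
    = 6 / 0.59
    = 10.17 mm/day


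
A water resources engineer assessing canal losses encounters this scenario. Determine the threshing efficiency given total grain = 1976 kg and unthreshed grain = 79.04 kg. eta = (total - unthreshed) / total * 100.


eta = (total - unthreshed) / total * 100
    = (1976 - 79.04) / 1976 * 100
    = 1896.96 / 1976 * 100
    = 96%


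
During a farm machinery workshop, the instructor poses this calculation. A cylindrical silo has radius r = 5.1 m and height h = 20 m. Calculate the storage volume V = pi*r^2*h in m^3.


V = pi * r^2 * h
  = pi * 5.1^2 * 20
  = pi * 26.01 * 20
  = 1634.26 m^3


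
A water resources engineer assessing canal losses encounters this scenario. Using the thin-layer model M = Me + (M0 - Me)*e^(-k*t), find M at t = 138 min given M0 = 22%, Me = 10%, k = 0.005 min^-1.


M = Me + (M0 - Me) * e^(-k*t)
  = 10 + (22 - 10) * e^(-0.005*138)
  = 10 + 12 * e^(-0.690)
  = 10 + 12 * 0.50158
  = 10 + 6.0189
  = 16.02%


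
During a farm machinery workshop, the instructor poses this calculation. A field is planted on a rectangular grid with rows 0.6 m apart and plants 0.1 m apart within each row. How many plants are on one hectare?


D = 10000 / (row_sp * plant_sp)
  = 10000 / (0.6 * 0.1)
  = 10000 / 0.0600
  = 166666.67 plants/ha


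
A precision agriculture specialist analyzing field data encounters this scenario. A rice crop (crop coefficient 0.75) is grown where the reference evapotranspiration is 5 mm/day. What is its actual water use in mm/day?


ETc = Kc * ET0
    = 0.75 * 5
    = 3.75 mm/day


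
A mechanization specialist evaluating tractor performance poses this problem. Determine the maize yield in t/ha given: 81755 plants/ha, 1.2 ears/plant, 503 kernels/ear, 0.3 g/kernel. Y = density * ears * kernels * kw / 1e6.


Y = density * ears * kernels * kw
  = 81755 * 1.2 * 503 * 0.3 g/ha
  = 14804195.40 g/ha
  = 14804.20 kg/ha = 14.80 t/ha


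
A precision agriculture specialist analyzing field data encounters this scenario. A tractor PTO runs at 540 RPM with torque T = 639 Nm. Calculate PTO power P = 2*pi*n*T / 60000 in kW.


P = 2*pi*n*T / 60000
  = 2*pi * 540 * 639 / 60000
  = 2168075.92 / 60000
  = 36.13 kW


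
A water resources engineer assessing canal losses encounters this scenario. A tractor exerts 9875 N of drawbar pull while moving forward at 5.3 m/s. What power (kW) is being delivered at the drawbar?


P = F * v / 1000
  = 9875 * 5.3 / 1000
  = 52337.50 / 1000
  = 52.34 kW


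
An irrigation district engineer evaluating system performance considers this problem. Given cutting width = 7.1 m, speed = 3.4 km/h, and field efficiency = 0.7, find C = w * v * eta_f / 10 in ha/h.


C = w * v * eta_f / 10
  = 7.1 * 3.4 * 0.7 / 10
  = 16.90 / 10
  = 1.69 ha/h


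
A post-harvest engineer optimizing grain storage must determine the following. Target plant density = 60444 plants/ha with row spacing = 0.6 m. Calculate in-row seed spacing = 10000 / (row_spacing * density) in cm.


spacing = 10000 / (row_sp * density)
        = 10000 / (0.6 * 60444)
        = 10000 / 36266.40
        = 0.27574 m = 27.57 cm


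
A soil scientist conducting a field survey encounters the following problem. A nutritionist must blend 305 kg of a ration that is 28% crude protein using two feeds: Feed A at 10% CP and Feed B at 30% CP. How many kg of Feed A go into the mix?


parts_A = CP_b - target = 30 - 28 = 2
parts_B = target - CP_a = 28 - 10 = 18
total_parts = 2 + 18 = 20
Feed A = 305 * 2 / 20 = 30.50 kg
Feed B = 305 * 18 / 20 = 274.50 kg

30.50 kg


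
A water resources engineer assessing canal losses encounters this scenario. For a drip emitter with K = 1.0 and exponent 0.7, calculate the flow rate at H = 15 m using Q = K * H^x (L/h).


Q = K * H^x
  = 1.0 * 15^0.7
  = 1.0 * 6.6568
  = 6.66 L/h


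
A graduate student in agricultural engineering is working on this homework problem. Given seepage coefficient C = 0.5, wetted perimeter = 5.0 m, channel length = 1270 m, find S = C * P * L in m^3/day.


S = C * P * L
  = 0.5 * 5.0 * 1270
  = 3175 m^3/day


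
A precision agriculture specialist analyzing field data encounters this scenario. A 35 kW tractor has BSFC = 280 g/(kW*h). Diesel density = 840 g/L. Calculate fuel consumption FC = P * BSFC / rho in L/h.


FC = P * BSFC / rho_fuel
   = 35 * 280 / 840
   = 9800 / 840
   = 11.67 L/h


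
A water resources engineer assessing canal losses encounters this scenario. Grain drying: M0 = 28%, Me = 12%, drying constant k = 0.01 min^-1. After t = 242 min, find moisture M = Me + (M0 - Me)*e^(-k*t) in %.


M = Me + (M0 - Me) * e^(-k*t)
  = 12 + (28 - 12) * e^(-0.01*242)
  = 12 + 16 * e^(-2.420)
  = 12 + 16 * 0.08892
  = 12 + 1.4227
  = 13.42%


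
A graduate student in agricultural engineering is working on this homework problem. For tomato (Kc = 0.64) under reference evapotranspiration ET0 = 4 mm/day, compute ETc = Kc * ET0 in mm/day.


ETc = Kc * ET0
    = 0.64 * 4
    = 2.56 mm/day


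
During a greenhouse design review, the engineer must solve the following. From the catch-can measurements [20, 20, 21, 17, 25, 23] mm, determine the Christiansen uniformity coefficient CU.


xbar = 126 / 6 = 21
sum|xi - xbar| = 12
CU = 100 * (1 - 12 / (6 * 21))
   = 100 * (1 - 0.0952)
   = 90.48%


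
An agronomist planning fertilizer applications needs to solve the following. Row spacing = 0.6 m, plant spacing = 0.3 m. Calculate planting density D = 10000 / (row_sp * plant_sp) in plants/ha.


D = 10000 / (row_sp * plant_sp)
  = 10000 / (0.6 * 0.3)
  = 10000 / 0.1800
  = 55555.56 plants/ha


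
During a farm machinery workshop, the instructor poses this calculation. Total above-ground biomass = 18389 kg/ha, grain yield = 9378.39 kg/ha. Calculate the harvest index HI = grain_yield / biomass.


HI = grain_yield / biomass
   = 9378.39 / 18389
   = 0.51


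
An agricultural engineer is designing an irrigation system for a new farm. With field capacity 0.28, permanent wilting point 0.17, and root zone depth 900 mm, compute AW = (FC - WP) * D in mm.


AW = (FC - WP) * D
   = (0.28 - 0.17) * 900
   = 0.11 * 900
   = 99 mm


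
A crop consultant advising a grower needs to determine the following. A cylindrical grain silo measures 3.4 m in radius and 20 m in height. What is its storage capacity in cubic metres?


V = pi * r^2 * h
  = pi * 3.4^2 * 20
  = pi * 11.56 * 20
  = 726.34 m^3


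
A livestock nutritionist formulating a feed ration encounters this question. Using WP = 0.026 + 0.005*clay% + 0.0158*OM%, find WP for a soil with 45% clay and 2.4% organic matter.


WP = 0.026 + 0.005*45 + 0.0158*2.4
   = 0.026 + 0.2250 + 0.0379
   = 0.2889


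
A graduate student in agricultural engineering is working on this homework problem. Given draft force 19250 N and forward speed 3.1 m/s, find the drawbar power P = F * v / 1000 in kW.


P = F * v / 1000
  = 19250 * 3.1 / 1000
  = 59675 / 1000
  = 59.68 kW


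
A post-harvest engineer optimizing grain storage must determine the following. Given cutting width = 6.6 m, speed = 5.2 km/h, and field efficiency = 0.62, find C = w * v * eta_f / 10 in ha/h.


C = w * v * eta_f / 10
  = 6.6 * 5.2 * 0.62 / 10
  = 21.28 / 10
  = 2.13 ha/h


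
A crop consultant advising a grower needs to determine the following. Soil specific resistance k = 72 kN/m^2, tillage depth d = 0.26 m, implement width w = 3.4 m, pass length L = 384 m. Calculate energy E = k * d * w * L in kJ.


E = k * d * w * L
  = 72 * 0.26 * 3.4 * 384
  = 24440.83 kJ


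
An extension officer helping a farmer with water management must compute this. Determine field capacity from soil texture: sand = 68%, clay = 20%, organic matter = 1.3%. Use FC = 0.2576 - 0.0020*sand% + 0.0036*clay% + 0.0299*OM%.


FC = 0.2576 - 0.0020*68 + 0.0036*20 + 0.0299*1.3
   = 0.2576 - 0.1360 + 0.0720 + 0.0389
   = 0.2325


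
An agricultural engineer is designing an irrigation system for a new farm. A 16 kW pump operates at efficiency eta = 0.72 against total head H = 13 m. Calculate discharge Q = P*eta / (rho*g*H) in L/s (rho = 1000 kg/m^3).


Q = (P * 1000 * eta) / (rho * g * H)
  = (16 * 1000 * 0.72) / (1000 * 9.81 * 13)
  = 11520 / 127530
  = 0.09033 m^3/s = 90.33 L/s


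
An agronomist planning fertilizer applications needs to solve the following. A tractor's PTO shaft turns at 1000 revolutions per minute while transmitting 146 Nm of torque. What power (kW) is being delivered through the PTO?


P = 2*pi*n*T / 60000
  = 2*pi * 1000 * 146 / 60000
  = 917345.05 / 60000
  = 15.29 kW


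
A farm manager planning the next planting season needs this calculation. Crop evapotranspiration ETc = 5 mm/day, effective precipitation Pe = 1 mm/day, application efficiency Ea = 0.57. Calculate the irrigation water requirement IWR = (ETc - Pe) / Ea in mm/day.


IWR = (ETc - Pe) / Ea
    = (5 - 1) / 0.57
    = 4 / 0.57
    = 7.02 mm/day


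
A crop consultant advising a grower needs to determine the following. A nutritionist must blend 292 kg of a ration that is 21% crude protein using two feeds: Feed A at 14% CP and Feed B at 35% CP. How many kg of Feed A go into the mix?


parts_A = CP_b - target = 35 - 21 = 14
parts_B = target - CP_a = 21 - 14 = 7
total_parts = 14 + 7 = 21
Feed A = 292 * 14 / 21 = 194.67 kg
Feed B = 292 * 7 / 21 = 97.33 kg

194.67 kg


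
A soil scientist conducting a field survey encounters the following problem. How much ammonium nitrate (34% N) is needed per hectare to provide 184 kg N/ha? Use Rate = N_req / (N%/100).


Rate = N_required / (N_content / 100)
     = 184 / (34 / 100)
     = 184 / 0.34
     = 541.18 kg/ha


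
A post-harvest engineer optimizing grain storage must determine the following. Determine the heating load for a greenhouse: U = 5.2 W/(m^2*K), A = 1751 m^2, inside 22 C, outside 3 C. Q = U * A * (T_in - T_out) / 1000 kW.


dT = 22 - (3) = 19 K
Q = U * A * dT
  = 5.2 * 1751 * 19
  = 172998.80 W = 173.00 kW


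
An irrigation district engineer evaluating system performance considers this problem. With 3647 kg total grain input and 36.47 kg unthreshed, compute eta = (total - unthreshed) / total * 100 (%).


eta = (total - unthreshed) / total * 100
    = (3647 - 36.47) / 3647 * 100
    = 3610.53 / 3647 * 100
    = 99%


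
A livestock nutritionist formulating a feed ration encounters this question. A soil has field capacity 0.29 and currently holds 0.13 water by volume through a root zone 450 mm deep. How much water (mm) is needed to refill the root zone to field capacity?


SMD = (FC - theta) * D
    = (0.29 - 0.13) * 450
    = 0.160 * 450
    = 72 mm


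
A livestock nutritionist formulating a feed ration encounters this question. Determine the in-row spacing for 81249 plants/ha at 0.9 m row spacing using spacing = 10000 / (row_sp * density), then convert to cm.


spacing = 10000 / (row_sp * density)
        = 10000 / (0.9 * 81249)
        = 10000 / 73124.10
        = 0.13675 m = 13.68 cm


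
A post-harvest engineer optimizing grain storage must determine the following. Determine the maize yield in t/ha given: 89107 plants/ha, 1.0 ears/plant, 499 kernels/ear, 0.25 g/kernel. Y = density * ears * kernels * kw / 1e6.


Y = density * ears * kernels * kw
  = 89107 * 1.0 * 499 * 0.25 g/ha
  = 11116098.25 g/ha
  = 11116.10 kg/ha = 11.12 t/ha


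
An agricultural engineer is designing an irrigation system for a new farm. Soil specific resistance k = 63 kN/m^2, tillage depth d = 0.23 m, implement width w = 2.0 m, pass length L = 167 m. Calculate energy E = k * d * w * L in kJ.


E = k * d * w * L
  = 63 * 0.23 * 2.0 * 167
  = 4839.66 kJ


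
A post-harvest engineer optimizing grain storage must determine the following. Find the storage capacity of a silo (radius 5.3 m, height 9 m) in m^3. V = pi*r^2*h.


V = pi * r^2 * h
  = pi * 5.3^2 * 9
  = pi * 28.09 * 9
  = 794.23 m^3


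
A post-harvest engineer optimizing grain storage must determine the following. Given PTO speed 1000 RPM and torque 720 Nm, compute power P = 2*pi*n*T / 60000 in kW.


P = 2*pi*n*T / 60000
  = 2*pi * 1000 * 720 / 60000
  = 4523893.42 / 60000
  = 75.40 kW


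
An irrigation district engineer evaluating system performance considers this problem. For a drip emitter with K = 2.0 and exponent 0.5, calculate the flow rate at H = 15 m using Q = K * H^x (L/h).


Q = K * H^x
  = 2.0 * 15^0.5
  = 2.0 * 3.8730
  = 7.75 L/h


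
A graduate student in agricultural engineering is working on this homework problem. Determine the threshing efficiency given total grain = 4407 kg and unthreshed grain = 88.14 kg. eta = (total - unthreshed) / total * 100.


eta = (total - unthreshed) / total * 100
    = (4407 - 88.14) / 4407 * 100
    = 4318.86 / 4407 * 100
    = 98%
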